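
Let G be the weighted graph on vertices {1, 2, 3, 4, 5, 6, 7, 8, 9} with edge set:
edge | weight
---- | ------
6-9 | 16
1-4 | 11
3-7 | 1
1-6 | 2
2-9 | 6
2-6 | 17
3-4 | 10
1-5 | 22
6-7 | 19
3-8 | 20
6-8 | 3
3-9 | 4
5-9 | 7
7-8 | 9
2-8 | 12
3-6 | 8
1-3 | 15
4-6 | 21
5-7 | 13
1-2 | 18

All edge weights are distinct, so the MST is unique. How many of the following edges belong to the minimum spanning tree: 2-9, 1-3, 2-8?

Kruskal's algorithm — process edges by increasing weight (ties by edge label):
3-7 (1): add — endpoints in different components.
1-6 (2): add — endpoints in different components.
6-8 (3): add — endpoints in different components.
3-9 (4): add — endpoints in different components.
2-9 (6): add — endpoints in different components.
5-9 (7): add — endpoints in different components.
3-6 (8): add — endpoints in different components.
7-8 (9): skip — 7 and 8 already connected.
3-4 (10): add — endpoints in different components.
MST edge set: {3-7, 1-6, 6-8, 3-9, 2-9, 5-9, 3-6, 3-4}.
Of the listed edges, {2-9} are in the MST → 1.

1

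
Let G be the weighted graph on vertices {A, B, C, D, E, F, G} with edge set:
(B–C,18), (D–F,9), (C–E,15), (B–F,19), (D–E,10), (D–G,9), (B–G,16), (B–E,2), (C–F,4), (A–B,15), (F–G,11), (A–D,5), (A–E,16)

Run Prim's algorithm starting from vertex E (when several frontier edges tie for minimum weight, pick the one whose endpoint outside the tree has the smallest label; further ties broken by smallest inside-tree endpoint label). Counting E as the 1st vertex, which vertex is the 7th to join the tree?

G

Prim's algorithm from E:
Step 1: frontier [B–E 2, D–E 10, C–E 15, A–E 16] → take B–E (2); add B.
Step 2: frontier [A–B 15, B–G 16, B–C 18, B–F 19, D–E 10, C–E 15, A–E 16] → take D–E (10); add D.
Step 3: frontier [A–B 15, B–G 16, B–C 18, B–F 19, A–D 5, D–F 9, D–G 9, C–E 15, A–E 16] → take A–D (5); add A.
Step 4: frontier [B–G 16, B–C 18, B–F 19, D–F 9, D–G 9, C–E 15] → take D–F (9); add F.
Step 5: frontier [B–G 16, B–C 18, D–G 9, C–E 15, C–F 4, F–G 11] → take C–F (4); add C.
Step 6: frontier [B–G 16, D–G 9, F–G 11] → take D–G (9); add G.
Vertex order: E, B, D, A, F, C, G. The 7th vertex is G.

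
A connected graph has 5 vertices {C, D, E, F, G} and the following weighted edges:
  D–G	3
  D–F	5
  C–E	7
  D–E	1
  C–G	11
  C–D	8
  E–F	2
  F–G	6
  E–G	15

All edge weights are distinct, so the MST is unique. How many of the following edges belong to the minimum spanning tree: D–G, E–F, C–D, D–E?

Kruskal's algorithm — process edges by increasing weight (ties by edge label):
D–E (1): add — endpoints in different components.
E–F (2): add — endpoints in different components.
D–G (3): add — endpoints in different components.
D–F (5): skip — D and F already connected.
F–G (6): skip — F and G already connected.
C–E (7): add — endpoints in different components.
MST edge set: {D–E, E–F, D–G, C–E}.
Of the listed edges, {D–G, E–F, D–E} are in the MST → 3.

3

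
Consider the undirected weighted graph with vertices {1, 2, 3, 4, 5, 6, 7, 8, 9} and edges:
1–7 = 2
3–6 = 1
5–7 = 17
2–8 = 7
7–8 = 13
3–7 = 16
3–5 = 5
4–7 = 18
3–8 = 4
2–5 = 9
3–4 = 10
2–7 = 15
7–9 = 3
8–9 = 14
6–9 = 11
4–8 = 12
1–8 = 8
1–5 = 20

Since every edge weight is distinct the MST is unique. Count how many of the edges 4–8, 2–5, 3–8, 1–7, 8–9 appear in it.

Kruskal: consider edges lightest-first.
3–6 (1): add — endpoints in different components.
1–7 (2): add — endpoints in different components.
7–9 (3): add — endpoints in different components.
3–8 (4): add — endpoints in different components.
3–5 (5): add — endpoints in different components.
2–8 (7): add — endpoints in different components.
1–8 (8): add — endpoints in different components.
2–5 (9): skip — 2 and 5 already connected.
3–4 (10): add — endpoints in different components.
MST edge set: {3–6, 1–7, 7–9, 3–8, 3–5, 2–8, 1–8, 3–4}.
Of the listed edges, {3–8, 1–7} are in the MST → 2.

2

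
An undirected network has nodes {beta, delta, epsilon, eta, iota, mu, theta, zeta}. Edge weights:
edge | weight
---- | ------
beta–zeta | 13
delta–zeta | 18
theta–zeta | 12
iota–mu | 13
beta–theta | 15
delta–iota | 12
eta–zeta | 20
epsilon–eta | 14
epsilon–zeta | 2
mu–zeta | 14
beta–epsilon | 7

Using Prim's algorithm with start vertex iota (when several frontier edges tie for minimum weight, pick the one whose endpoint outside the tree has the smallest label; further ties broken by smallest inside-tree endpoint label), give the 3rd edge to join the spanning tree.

Grow the tree from iota using Prim:
Step 1: frontier [delta–iota 12, iota–mu 13] → take delta–iota (12); add delta.
Step 2: frontier [delta–zeta 18, iota–mu 13] → take iota–mu (13); add mu.
Step 3: frontier [delta–zeta 18, mu–zeta 14] → take mu–zeta (14); add zeta.
Step 4: frontier [epsilon–zeta 2, theta–zeta 12, beta–zeta 13, eta–zeta 20] → take epsilon–zeta (2); add epsilon.
Step 5: frontier [beta–epsilon 7, epsilon–eta 14, theta–zeta 12, beta–zeta 13, eta–zeta 20] → take beta–epsilon (7); add beta.
Step 6: frontier [beta–theta 15, epsilon–eta 14, theta–zeta 12, eta–zeta 20] → take theta–zeta (12); add theta.
Step 7: frontier [epsilon–eta 14, eta–zeta 20] → take epsilon–eta (14); add eta.
The 3rd edge added is mu–zeta.

mu-zeta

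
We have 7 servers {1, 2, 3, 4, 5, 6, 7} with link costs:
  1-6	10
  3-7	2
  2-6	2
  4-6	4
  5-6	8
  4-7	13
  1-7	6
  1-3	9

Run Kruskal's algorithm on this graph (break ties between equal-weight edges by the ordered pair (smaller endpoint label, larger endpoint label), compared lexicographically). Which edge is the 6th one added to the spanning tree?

1-6

Kruskal: consider edges lightest-first.
2-6 (2): add. Components now {1} {2,6} {3} {4} {5} {7}
3-7 (2): add. Components now {1} {2,6} {3,7} {4} {5}
4-6 (4): add. Components now {1} {2,4,6} {3,7} {5}
1-7 (6): add. Components now {1,3,7} {2,4,6} {5}
5-6 (8): add. Components now {1,3,7} {2,4,5,6}
1-3 (9): skip — 1 and 3 already connected.
1-6 (10): add. Components now {1,2,3,4,5,6,7}
The 6th edge added is 1-6.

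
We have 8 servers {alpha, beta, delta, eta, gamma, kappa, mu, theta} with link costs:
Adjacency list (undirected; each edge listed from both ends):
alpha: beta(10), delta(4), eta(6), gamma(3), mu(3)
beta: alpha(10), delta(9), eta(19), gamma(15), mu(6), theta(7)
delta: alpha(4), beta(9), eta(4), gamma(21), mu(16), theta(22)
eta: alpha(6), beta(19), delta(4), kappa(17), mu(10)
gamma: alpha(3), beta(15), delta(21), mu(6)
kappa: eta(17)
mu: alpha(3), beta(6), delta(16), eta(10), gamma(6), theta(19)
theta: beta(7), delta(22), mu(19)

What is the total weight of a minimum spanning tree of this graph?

44

Prim, starting at beta.
Step 1: cheapest edge leaving the tree is beta–mu (6); add mu.
Step 2: cheapest edge leaving the tree is alpha–mu (3); add alpha.
Step 3: cheapest edge leaving the tree is alpha–gamma (3); add gamma.
Step 4: cheapest edge leaving the tree is alpha–delta (4); add delta.
Step 5: cheapest edge leaving the tree is delta–eta (4); add eta.
Step 6: cheapest edge leaving the tree is beta–theta (7); add theta.
Step 7: cheapest edge leaving the tree is eta–kappa (17); add kappa.
MST edges: beta–mu, alpha–mu, alpha–gamma, alpha–delta, delta–eta, beta–theta, eta–kappa; total weight 6+3+3+4+4+7+17 = 44.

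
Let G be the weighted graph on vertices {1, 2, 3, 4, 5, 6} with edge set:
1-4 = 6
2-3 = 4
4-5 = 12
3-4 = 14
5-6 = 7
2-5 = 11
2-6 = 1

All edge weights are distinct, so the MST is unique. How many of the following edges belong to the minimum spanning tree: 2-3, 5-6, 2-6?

Sort edges by weight, then run Kruskal:
2-6 (1): add — endpoints in different components.
2-3 (4): add — endpoints in different components.
1-4 (6): add — endpoints in different components.
5-6 (7): add — endpoints in different components.
2-5 (11): skip — 2 and 5 already connected.
4-5 (12): add — endpoints in different components.
MST edge set: {2-6, 2-3, 1-4, 5-6, 4-5}.
Of the listed edges, {2-3, 5-6, 2-6} are in the MST → 3.

3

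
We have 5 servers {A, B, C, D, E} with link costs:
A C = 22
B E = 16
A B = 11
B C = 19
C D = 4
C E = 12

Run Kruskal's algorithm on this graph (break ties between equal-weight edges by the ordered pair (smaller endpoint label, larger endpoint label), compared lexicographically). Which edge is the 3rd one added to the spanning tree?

C-E

Kruskal's algorithm — process edges by increasing weight (ties by edge label):
C D (4): add — endpoints in different components.
A B (11): add — endpoints in different components.
C E (12): add — endpoints in different components.
B E (16): add — endpoints in different components.
The 3rd edge added is C E.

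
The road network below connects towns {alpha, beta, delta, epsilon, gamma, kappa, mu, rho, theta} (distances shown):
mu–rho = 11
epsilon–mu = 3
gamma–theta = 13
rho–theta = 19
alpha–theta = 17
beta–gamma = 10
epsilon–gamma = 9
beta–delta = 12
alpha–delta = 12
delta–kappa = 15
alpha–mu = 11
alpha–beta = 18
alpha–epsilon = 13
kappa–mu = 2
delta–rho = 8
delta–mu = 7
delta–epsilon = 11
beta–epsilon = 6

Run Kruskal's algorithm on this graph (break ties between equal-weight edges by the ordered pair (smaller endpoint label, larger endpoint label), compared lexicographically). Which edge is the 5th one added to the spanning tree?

Sort edges by weight, then run Kruskal:
kappa–mu (2): add — endpoints in different components.
epsilon–mu (3): add — endpoints in different components.
beta–epsilon (6): add — endpoints in different components.
delta–mu (7): add — endpoints in different components.
delta–rho (8): add — endpoints in different components.
epsilon–gamma (9): add — endpoints in different components.
beta–gamma (10): skip — gamma and beta already connected.
alpha–mu (11): add — endpoints in different components.
delta–epsilon (11): skip — delta and epsilon already connected.
mu–rho (11): skip — mu and rho already connected.
alpha–delta (12): skip — alpha and delta already connected.
beta–delta (12): skip — delta and beta already connected.
alpha–epsilon (13): skip — alpha and epsilon already connected.
gamma–theta (13): add — endpoints in different components.
The 5th edge added is delta–rho.

delta-rho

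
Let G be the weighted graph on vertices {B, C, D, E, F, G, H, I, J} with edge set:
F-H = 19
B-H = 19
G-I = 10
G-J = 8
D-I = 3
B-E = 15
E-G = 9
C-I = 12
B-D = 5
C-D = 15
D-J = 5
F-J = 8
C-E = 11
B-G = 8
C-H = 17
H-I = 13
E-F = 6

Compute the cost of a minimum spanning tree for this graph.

Grow the tree from H using Prim:
Step 1: cheapest edge leaving the tree is H-I (13); add I.
Step 2: cheapest edge leaving the tree is D-I (3); add D.
Step 3: cheapest edge leaving the tree is B-D (5); add B.
Step 4: cheapest edge leaving the tree is D-J (5); add J.
Step 5: cheapest edge leaving the tree is F-J (8); add F.
Step 6: cheapest edge leaving the tree is E-F (6); add E.
Step 7: cheapest edge leaving the tree is B-G (8); add G.
Step 8: cheapest edge leaving the tree is C-E (11); add C.
MST edges: H-I, D-I, B-D, D-J, F-J, E-F, B-G, C-E; total weight 13+3+5+5+8+6+8+11 = 59.

59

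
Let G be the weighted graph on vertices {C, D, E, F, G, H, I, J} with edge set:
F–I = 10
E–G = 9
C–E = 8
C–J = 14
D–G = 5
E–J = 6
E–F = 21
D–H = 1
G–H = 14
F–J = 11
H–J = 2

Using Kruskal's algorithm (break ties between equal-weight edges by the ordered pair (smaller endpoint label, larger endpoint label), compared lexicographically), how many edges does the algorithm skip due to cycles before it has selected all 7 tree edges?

Kruskal: consider edges lightest-first.
D–H (1): add — endpoints in different components.
H–J (2): add — endpoints in different components.
D–G (5): add — endpoints in different components.
E–J (6): add — endpoints in different components.
C–E (8): add — endpoints in different components.
E–G (9): skip — E and G already connected.
F–I (10): add — endpoints in different components.
F–J (11): add — endpoints in different components.
Edges rejected before the tree was complete: 1.

1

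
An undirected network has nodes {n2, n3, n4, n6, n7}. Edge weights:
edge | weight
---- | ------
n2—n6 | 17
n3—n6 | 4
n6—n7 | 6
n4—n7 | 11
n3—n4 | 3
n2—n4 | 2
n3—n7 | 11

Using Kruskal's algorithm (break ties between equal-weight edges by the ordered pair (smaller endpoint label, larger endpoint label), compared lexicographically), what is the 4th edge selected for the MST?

n6-n7

Kruskal: consider edges lightest-first.
n2—n4 (2): add. Components now {n7} {n3} {n6} {n2,n4}
n3—n4 (3): add. Components now {n7} {n2,n3,n4} {n6}
n3—n6 (4): add. Components now {n7} {n2,n3,n4,n6}
n6—n7 (6): add. Components now {n2,n3,n4,n6,n7}
The 4th edge added is n6—n7.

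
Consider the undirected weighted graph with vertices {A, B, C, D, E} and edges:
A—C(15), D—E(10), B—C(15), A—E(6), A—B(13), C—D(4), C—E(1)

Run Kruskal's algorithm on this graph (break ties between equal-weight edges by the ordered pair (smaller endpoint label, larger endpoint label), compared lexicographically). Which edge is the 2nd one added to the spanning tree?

Sort edges by weight, then run Kruskal:
C—E (1): add — endpoints in different components.
C—D (4): add — endpoints in different components.
A—E (6): add — endpoints in different components.
D—E (10): skip — D and E already connected.
A—B (13): add — endpoints in different components.
The 2nd edge added is C—D.

C-D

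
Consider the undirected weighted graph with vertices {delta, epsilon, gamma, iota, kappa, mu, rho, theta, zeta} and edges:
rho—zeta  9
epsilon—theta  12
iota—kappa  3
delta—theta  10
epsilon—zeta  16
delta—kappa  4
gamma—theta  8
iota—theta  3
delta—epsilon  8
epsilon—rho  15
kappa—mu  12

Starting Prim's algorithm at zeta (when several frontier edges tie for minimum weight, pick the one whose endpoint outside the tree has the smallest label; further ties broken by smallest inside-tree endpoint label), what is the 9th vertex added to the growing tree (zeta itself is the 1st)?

Grow the tree from zeta using Prim:
Step 1: frontier [rho—zeta 9, epsilon—zeta 16] → take rho—zeta (9); add rho.
Step 2: frontier [epsilon—rho 15, epsilon—zeta 16] → take epsilon—rho (15); add epsilon.
Step 3: frontier [delta—epsilon 8, epsilon—theta 12] → take delta—epsilon (8); add delta.
Step 4: frontier [delta—kappa 4, delta—theta 10, epsilon—theta 12] → take delta—kappa (4); add kappa.
Step 5: frontier [delta—theta 10, epsilon—theta 12, iota—kappa 3, kappa—mu 12] → take iota—kappa (3); add iota.
Step 6: frontier [delta—theta 10, epsilon—theta 12, iota—theta 3, kappa—mu 12] → take iota—theta (3); add theta.
Step 7: frontier [kappa—mu 12, gamma—theta 8] → take gamma—theta (8); add gamma.
Step 8: frontier [kappa—mu 12] → take kappa—mu (12); add mu.
Vertex order: zeta, rho, epsilon, delta, kappa, iota, theta, gamma, mu. The 9th vertex is mu.

mu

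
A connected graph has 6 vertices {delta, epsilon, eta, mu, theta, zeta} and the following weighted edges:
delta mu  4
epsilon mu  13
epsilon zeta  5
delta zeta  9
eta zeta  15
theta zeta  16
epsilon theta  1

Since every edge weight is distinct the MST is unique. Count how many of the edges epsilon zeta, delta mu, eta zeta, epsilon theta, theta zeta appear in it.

4

Sort edges by weight, then run Kruskal:
epsilon theta (1): add — endpoints in different components.
delta mu (4): add — endpoints in different components.
epsilon zeta (5): add — endpoints in different components.
delta zeta (9): add — endpoints in different components.
epsilon mu (13): skip — epsilon and mu already connected.
eta zeta (15): add — endpoints in different components.
MST edge set: {epsilon theta, delta mu, epsilon zeta, delta zeta, eta zeta}.
Of the listed edges, {epsilon zeta, delta mu, eta zeta, epsilon theta} are in the MST → 4.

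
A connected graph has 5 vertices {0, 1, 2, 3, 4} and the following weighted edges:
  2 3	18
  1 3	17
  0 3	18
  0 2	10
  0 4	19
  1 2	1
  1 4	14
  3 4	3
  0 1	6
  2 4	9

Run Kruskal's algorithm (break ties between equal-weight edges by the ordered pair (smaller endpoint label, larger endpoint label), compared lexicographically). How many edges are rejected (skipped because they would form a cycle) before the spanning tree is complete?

0

Kruskal: consider edges lightest-first.
1 2 (1): add. Components now {0} {1,2} {3} {4}
3 4 (3): add. Components now {0} {1,2} {3,4}
0 1 (6): add. Components now {0,1,2} {3,4}
2 4 (9): add. Components now {0,1,2,3,4}
Edges rejected before the tree was complete: 0.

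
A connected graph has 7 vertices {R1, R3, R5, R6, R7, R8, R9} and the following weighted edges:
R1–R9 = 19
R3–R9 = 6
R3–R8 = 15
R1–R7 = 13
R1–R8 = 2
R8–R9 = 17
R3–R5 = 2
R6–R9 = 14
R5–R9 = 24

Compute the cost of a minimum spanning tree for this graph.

Prim, starting at R8.
Step 1: frontier [R1–R8 2, R3–R8 15, R8–R9 17] → take R1–R8 (2); add R1.
Step 2: frontier [R1–R7 13, R1–R9 19, R3–R8 15, R8–R9 17] → take R1–R7 (13); add R7.
Step 3: frontier [R1–R9 19, R3–R8 15, R8–R9 17] → take R3–R8 (15); add R3.
Step 4: frontier [R1–R9 19, R3–R5 2, R3–R9 6, R8–R9 17] → take R3–R5 (2); add R5.
Step 5: frontier [R1–R9 19, R3–R9 6, R5–R9 24, R8–R9 17] → take R3–R9 (6); add R9.
Step 6: frontier [R6–R9 14] → take R6–R9 (14); add R6.
MST edges: R1–R8, R1–R7, R3–R8, R3–R5, R3–R9, R6–R9; total weight 2+13+15+2+6+14 = 52.

52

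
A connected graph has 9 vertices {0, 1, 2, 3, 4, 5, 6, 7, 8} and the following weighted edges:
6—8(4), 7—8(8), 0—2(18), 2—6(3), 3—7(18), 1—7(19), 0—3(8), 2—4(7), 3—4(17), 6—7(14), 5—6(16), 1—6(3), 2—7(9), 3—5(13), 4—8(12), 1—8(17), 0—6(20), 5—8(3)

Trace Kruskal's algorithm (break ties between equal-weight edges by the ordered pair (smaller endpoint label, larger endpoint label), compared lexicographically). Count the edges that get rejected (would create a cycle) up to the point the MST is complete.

Kruskal's algorithm — process edges by increasing weight (ties by edge label):
1—6 (3): add — endpoints in different components.
2—6 (3): add — endpoints in different components.
5—8 (3): add — endpoints in different components.
6—8 (4): add — endpoints in different components.
2—4 (7): add — endpoints in different components.
0—3 (8): add — endpoints in different components.
7—8 (8): add — endpoints in different components.
2—7 (9): skip — 2 and 7 already connected.
4—8 (12): skip — 4 and 8 already connected.
3—5 (13): add — endpoints in different components.
Edges rejected before the tree was complete: 2.

2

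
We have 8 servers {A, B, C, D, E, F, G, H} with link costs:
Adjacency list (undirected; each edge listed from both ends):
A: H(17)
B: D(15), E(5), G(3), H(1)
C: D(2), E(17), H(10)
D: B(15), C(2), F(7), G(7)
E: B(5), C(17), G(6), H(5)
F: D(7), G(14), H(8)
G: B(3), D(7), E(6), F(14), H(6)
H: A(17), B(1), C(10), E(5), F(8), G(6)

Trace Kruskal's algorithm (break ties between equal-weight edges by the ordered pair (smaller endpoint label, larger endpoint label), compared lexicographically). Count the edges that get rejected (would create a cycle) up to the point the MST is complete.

7

Kruskal: consider edges lightest-first.
B–H (1): add — endpoints in different components.
C–D (2): add — endpoints in different components.
B–G (3): add — endpoints in different components.
B–E (5): add — endpoints in different components.
E–H (5): skip — E and H already connected.
E–G (6): skip — E and G already connected.
G–H (6): skip — G and H already connected.
D–F (7): add — endpoints in different components.
D–G (7): add — endpoints in different components.
F–H (8): skip — F and H already connected.
C–H (10): skip — C and H already connected.
F–G (14): skip — F and G already connected.
B–D (15): skip — B and D already connected.
A–H (17): add — endpoints in different components.
Edges rejected before the tree was complete: 7.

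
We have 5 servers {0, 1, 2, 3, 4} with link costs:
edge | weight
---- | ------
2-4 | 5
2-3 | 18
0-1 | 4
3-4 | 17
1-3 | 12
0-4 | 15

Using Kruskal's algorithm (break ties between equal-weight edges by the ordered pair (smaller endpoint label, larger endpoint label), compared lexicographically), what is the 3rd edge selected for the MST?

1-3

Kruskal's algorithm — process edges by increasing weight (ties by edge label):
0-1 (4): add — endpoints in different components.
2-4 (5): add — endpoints in different components.
1-3 (12): add — endpoints in different components.
0-4 (15): add — endpoints in different components.
The 3rd edge added is 1-3.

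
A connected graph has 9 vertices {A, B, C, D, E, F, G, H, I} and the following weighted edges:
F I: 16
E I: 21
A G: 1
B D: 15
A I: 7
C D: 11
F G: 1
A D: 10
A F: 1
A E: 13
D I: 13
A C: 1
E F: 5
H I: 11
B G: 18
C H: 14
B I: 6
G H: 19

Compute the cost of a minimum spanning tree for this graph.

Sort edges by weight, then run Kruskal:
A C (1): add — endpoints in different components.
A F (1): add — endpoints in different components.
A G (1): add — endpoints in different components.
F G (1): skip — F and G already connected.
E F (5): add — endpoints in different components.
B I (6): add — endpoints in different components.
A I (7): add — endpoints in different components.
A D (10): add — endpoints in different components.
C D (11): skip — C and D already connected.
H I (11): add — endpoints in different components.
MST edges: A C, A F, A G, E F, B I, A I, A D, H I; total weight 1+1+1+5+6+7+10+11 = 42.

42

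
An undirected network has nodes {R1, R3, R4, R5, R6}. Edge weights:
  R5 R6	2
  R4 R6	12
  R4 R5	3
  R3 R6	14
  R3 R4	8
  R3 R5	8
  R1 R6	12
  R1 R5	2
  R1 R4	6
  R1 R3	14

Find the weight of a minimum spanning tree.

15

Grow the tree from R3 using Prim:
Step 1: frontier [R3 R4 8, R3 R5 8, R1 R3 14, R3 R6 14] → take R3 R4 (8); add R4.
Step 2: frontier [R3 R5 8, R1 R3 14, R3 R6 14, R4 R5 3, R1 R4 6, R4 R6 12] → take R4 R5 (3); add R5.
Step 3: frontier [R1 R3 14, R3 R6 14, R1 R4 6, R4 R6 12, R1 R5 2, R5 R6 2] → take R1 R5 (2); add R1.
Step 4: frontier [R1 R6 12, R3 R6 14, R4 R6 12, R5 R6 2] → take R5 R6 (2); add R6.
MST edges: R3 R4, R4 R5, R1 R5, R5 R6; total weight 8+3+2+2 = 15.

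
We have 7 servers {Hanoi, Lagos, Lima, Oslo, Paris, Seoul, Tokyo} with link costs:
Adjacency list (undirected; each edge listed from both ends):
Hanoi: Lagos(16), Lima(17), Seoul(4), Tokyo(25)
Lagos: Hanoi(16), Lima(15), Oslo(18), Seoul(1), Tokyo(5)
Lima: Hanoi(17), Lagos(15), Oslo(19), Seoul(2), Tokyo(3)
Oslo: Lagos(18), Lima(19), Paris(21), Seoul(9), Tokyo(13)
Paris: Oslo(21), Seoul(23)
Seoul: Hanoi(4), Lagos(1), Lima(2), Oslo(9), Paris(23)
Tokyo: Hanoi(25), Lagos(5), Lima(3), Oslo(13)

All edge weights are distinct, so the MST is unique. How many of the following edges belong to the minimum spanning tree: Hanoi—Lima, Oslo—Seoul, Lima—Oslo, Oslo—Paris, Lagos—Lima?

2

Kruskal: consider edges lightest-first.
Lagos—Seoul (1): add — endpoints in different components.
Lima—Seoul (2): add — endpoints in different components.
Lima—Tokyo (3): add — endpoints in different components.
Hanoi—Seoul (4): add — endpoints in different components.
Lagos—Tokyo (5): skip — Tokyo and Lagos already connected.
Oslo—Seoul (9): add — endpoints in different components.
Oslo—Tokyo (13): skip — Oslo and Tokyo already connected.
Lagos—Lima (15): skip — Lima and Lagos already connected.
Hanoi—Lagos (16): skip — Hanoi and Lagos already connected.
Hanoi—Lima (17): skip — Hanoi and Lima already connected.
Lagos—Oslo (18): skip — Oslo and Lagos already connected.
Lima—Oslo (19): skip — Oslo and Lima already connected.
Oslo—Paris (21): add — endpoints in different components.
MST edge set: {Lagos—Seoul, Lima—Seoul, Lima—Tokyo, Hanoi—Seoul, Oslo—Seoul, Oslo—Paris}.
Of the listed edges, {Oslo—Seoul, Oslo—Paris} are in the MST → 2.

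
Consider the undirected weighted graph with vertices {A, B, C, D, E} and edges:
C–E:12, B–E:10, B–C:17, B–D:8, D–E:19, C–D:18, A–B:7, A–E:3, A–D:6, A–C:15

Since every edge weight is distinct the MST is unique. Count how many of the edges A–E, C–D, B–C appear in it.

1

Sort edges by weight, then run Kruskal:
A–E (3): add. Components now {A,E} {B} {C} {D}
A–D (6): add. Components now {A,D,E} {B} {C}
A–B (7): add. Components now {A,B,D,E} {C}
B–D (8): skip — B and D already connected.
B–E (10): skip — B and E already connected.
C–E (12): add. Components now {A,B,C,D,E}
MST edge set: {A–E, A–D, A–B, C–E}.
Of the listed edges, {A–E} are in the MST → 1.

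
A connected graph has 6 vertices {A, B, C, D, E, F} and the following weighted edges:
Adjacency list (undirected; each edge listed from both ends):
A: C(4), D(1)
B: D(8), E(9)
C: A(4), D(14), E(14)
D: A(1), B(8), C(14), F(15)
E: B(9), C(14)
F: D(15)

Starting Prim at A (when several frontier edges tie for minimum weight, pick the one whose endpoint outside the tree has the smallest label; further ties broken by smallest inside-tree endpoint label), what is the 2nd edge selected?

Grow the tree from A using Prim:
Step 1: frontier [A D 1, A C 4] → take A D (1); add D.
Step 2: frontier [A C 4, B D 8, C D 14, D F 15] → take A C (4); add C.
Step 3: frontier [C E 14, B D 8, D F 15] → take B D (8); add B.
Step 4: frontier [B E 9, C E 14, D F 15] → take B E (9); add E.
Step 5: frontier [D F 15] → take D F (15); add F.
The 2nd edge added is A C.

A-C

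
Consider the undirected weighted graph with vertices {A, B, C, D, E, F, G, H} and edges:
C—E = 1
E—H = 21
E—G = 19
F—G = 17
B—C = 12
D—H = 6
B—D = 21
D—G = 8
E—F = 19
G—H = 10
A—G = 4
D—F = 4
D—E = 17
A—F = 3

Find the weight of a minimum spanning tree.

Prim's algorithm from A:
Step 1: frontier [A—F 3, A—G 4] → take A—F (3); add F.
Step 2: frontier [A—G 4, D—F 4, F—G 17, E—F 19] → take D—F (4); add D.
Step 3: frontier [A—G 4, D—H 6, D—G 8, D—E 17, B—D 21, F—G 17, E—F 19] → take A—G (4); add G.
Step 4: frontier [D—H 6, D—E 17, B—D 21, E—F 19, G—H 10, E—G 19] → take D—H (6); add H.
Step 5: frontier [D—E 17, B—D 21, E—F 19, E—G 19, E—H 21] → take D—E (17); add E.
Step 6: frontier [B—D 21, C—E 1] → take C—E (1); add C.
Step 7: frontier [B—C 12, B—D 21] → take B—C (12); add B.
MST edges: A—F, D—F, A—G, D—H, D—E, C—E, B—C; total weight 3+4+4+6+17+1+12 = 47.

47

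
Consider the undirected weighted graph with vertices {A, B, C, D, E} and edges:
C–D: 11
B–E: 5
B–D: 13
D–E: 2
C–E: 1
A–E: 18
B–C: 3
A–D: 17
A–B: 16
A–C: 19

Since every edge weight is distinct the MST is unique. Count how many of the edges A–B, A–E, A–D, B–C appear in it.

Kruskal's algorithm — process edges by increasing weight (ties by edge label):
C–E (1): add — endpoints in different components.
D–E (2): add — endpoints in different components.
B–C (3): add — endpoints in different components.
B–E (5): skip — B and E already connected.
C–D (11): skip — C and D already connected.
B–D (13): skip — B and D already connected.
A–B (16): add — endpoints in different components.
MST edge set: {C–E, D–E, B–C, A–B}.
Of the listed edges, {A–B, B–C} are in the MST → 2.

2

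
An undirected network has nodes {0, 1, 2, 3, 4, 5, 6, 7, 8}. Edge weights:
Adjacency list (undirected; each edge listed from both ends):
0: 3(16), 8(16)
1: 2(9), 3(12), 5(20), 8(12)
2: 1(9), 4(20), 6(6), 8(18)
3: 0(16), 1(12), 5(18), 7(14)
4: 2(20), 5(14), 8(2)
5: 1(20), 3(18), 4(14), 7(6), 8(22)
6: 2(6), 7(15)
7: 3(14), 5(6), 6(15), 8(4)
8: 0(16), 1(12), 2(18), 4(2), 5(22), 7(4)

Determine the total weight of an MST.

Grow the tree from 5 using Prim:
Step 1: cheapest edge leaving the tree is 5—7 (6); add 7.
Step 2: cheapest edge leaving the tree is 7—8 (4); add 8.
Step 3: cheapest edge leaving the tree is 4—8 (2); add 4.
Step 4: cheapest edge leaving the tree is 1—8 (12); add 1.
Step 5: cheapest edge leaving the tree is 1—2 (9); add 2.
Step 6: cheapest edge leaving the tree is 2—6 (6); add 6.
Step 7: cheapest edge leaving the tree is 1—3 (12); add 3.
Step 8: cheapest edge leaving the tree is 0—3 (16); add 0.
MST edges: 5—7, 7—8, 4—8, 1—8, 1—2, 2—6, 1—3, 0—3; total weight 6+4+2+12+9+6+12+16 = 67.

67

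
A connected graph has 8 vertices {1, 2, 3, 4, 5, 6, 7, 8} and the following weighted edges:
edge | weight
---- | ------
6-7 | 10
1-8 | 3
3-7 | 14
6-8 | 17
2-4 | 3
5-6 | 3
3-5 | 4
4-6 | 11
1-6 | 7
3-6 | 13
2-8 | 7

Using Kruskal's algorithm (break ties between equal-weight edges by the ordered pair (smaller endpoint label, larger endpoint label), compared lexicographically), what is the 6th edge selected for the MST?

Kruskal's algorithm — process edges by increasing weight (ties by edge label):
1-8 (3): add — endpoints in different components.
2-4 (3): add — endpoints in different components.
5-6 (3): add — endpoints in different components.
3-5 (4): add — endpoints in different components.
1-6 (7): add — endpoints in different components.
2-8 (7): add — endpoints in different components.
6-7 (10): add — endpoints in different components.
The 6th edge added is 2-8.

2-8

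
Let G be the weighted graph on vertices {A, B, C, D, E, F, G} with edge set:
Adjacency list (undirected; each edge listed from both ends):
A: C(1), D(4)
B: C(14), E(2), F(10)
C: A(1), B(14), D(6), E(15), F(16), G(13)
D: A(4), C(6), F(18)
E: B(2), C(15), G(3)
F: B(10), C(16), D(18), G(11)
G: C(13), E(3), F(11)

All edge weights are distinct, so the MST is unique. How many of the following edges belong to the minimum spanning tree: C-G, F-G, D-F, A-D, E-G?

3

Sort edges by weight, then run Kruskal:
A-C (1): add — endpoints in different components.
B-E (2): add — endpoints in different components.
E-G (3): add — endpoints in different components.
A-D (4): add — endpoints in different components.
C-D (6): skip — C and D already connected.
B-F (10): add — endpoints in different components.
F-G (11): skip — F and G already connected.
C-G (13): add — endpoints in different components.
MST edge set: {A-C, B-E, E-G, A-D, B-F, C-G}.
Of the listed edges, {C-G, A-D, E-G} are in the MST → 3.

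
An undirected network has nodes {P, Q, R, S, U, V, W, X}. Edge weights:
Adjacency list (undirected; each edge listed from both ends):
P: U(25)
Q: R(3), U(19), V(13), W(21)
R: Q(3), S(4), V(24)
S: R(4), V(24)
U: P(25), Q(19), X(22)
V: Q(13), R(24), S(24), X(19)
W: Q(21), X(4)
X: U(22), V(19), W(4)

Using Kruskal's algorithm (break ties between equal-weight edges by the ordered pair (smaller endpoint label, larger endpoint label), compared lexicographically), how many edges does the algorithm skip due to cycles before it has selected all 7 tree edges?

Sort edges by weight, then run Kruskal:
Q—R (3): add — endpoints in different components.
R—S (4): add — endpoints in different components.
W—X (4): add — endpoints in different components.
Q—V (13): add — endpoints in different components.
Q—U (19): add — endpoints in different components.
V—X (19): add — endpoints in different components.
Q—W (21): skip — Q and W already connected.
U—X (22): skip — U and X already connected.
R—V (24): skip — V and R already connected.
S—V (24): skip — V and S already connected.
P—U (25): add — endpoints in different components.
Edges rejected before the tree was complete: 4.

4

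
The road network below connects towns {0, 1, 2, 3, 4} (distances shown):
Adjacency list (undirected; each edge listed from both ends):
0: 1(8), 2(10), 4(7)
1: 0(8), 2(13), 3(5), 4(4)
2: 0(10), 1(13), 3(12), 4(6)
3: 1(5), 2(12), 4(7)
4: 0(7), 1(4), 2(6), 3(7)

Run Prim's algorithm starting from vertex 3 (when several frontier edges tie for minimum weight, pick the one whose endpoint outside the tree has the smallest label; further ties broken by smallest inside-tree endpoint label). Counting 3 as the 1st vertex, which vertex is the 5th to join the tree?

0

Prim's algorithm from 3:
Step 1: frontier [1–3 5, 3–4 7, 2–3 12] → take 1–3 (5); add 1.
Step 2: frontier [1–4 4, 0–1 8, 1–2 13, 3–4 7, 2–3 12] → take 1–4 (4); add 4.
Step 3: frontier [0–1 8, 1–2 13, 2–3 12, 2–4 6, 0–4 7] → take 2–4 (6); add 2.
Step 4: frontier [0–1 8, 0–2 10, 0–4 7] → take 0–4 (7); add 0.
Vertex order: 3, 1, 4, 2, 0. The 5th vertex is 0.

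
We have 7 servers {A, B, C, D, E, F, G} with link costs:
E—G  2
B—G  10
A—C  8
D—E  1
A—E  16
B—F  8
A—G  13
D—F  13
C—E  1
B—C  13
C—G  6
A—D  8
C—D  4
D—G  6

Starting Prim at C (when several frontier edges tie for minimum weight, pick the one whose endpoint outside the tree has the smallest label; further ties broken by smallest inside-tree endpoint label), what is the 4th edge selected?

A-C

Prim's algorithm from C:
Step 1: cheapest edge leaving the tree is C—E (1); add E.
Step 2: cheapest edge leaving the tree is D—E (1); add D.
Step 3: cheapest edge leaving the tree is E—G (2); add G.
Step 4: cheapest edge leaving the tree is A—C (8); add A.
Step 5: cheapest edge leaving the tree is B—G (10); add B.
Step 6: cheapest edge leaving the tree is B—F (8); add F.
The 4th edge added is A—C.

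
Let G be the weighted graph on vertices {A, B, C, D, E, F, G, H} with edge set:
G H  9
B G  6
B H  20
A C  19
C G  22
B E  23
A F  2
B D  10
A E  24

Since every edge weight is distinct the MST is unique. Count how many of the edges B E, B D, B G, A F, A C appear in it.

Kruskal's algorithm — process edges by increasing weight (ties by edge label):
A F (2): add — endpoints in different components.
B G (6): add — endpoints in different components.
G H (9): add — endpoints in different components.
B D (10): add — endpoints in different components.
A C (19): add — endpoints in different components.
B H (20): skip — B and H already connected.
C G (22): add — endpoints in different components.
B E (23): add — endpoints in different components.
MST edge set: {A F, B G, G H, B D, A C, C G, B E}.
Of the listed edges, {B E, B D, B G, A F, A C} are in the MST → 5.

5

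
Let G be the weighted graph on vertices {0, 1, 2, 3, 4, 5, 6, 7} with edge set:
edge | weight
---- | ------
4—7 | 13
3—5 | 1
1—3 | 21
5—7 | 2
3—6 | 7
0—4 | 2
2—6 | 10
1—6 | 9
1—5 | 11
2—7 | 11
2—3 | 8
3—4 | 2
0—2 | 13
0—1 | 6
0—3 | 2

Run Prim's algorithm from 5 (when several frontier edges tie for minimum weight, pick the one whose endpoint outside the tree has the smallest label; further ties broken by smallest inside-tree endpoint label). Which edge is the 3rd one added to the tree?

Prim, starting at 5.
Step 1: cheapest edge leaving the tree is 3—5 (1); add 3.
Step 2: cheapest edge leaving the tree is 0—3 (2); add 0.
Step 3: cheapest edge leaving the tree is 0—4 (2); add 4.
Step 4: cheapest edge leaving the tree is 5—7 (2); add 7.
Step 5: cheapest edge leaving the tree is 0—1 (6); add 1.
Step 6: cheapest edge leaving the tree is 3—6 (7); add 6.
Step 7: cheapest edge leaving the tree is 2—3 (8); add 2.
The 3rd edge added is 0—4.

0-4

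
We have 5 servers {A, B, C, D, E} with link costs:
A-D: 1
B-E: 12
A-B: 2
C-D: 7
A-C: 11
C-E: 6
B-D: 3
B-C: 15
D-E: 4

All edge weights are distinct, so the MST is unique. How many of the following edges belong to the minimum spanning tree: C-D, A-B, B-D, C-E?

2

Kruskal's algorithm — process edges by increasing weight (ties by edge label):
A-D (1): add. Components now {A,D} {B} {C} {E}
A-B (2): add. Components now {A,B,D} {C} {E}
B-D (3): skip — B and D already connected.
D-E (4): add. Components now {A,B,D,E} {C}
C-E (6): add. Components now {A,B,C,D,E}
MST edge set: {A-D, A-B, D-E, C-E}.
Of the listed edges, {A-B, C-E} are in the MST → 2.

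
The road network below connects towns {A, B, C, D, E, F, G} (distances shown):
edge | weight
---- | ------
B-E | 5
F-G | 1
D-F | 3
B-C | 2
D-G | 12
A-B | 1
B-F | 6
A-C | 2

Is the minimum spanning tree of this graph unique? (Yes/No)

Kruskal's algorithm — process edges by increasing weight (ties by edge label):
A-B (1): add. Components now {A,B} {C} {D} {E} {F} {G}
F-G (1): add. Components now {A,B} {C} {D} {E} {F,G}
A-C (2): add. Components now {A,B,C} {D} {E} {F,G}
B-C (2): skip — B and C already connected.
D-F (3): add. Components now {A,B,C} {D,F,G} {E}
B-E (5): add. Components now {A,B,C,E} {D,F,G}
B-F (6): add. Components now {A,B,C,D,E,F,G}
Non-tree edge B-C has weight 2, equal to the heaviest edge on its tree cycle — swapping gives another MST of the same weight. Not unique.

No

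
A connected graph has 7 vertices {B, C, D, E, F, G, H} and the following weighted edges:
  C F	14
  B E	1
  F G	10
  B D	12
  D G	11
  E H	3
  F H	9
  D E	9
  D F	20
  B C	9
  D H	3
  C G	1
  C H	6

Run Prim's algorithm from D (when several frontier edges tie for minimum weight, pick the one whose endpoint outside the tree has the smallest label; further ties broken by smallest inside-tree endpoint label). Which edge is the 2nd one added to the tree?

Prim, starting at D.
Step 1: frontier [D H 3, D E 9, D G 11, B D 12, D F 20] → take D H (3); add H.
Step 2: frontier [D E 9, D G 11, B D 12, D F 20, E H 3, C H 6, F H 9] → take E H (3); add E.
Step 3: frontier [D G 11, B D 12, D F 20, B E 1, C H 6, F H 9] → take B E (1); add B.
Step 4: frontier [B C 9, D G 11, D F 20, C H 6, F H 9] → take C H (6); add C.
Step 5: frontier [C G 1, C F 14, D G 11, D F 20, F H 9] → take C G (1); add G.
Step 6: frontier [C F 14, D F 20, F G 10, F H 9] → take F H (9); add F.
The 2nd edge added is E H.

E-H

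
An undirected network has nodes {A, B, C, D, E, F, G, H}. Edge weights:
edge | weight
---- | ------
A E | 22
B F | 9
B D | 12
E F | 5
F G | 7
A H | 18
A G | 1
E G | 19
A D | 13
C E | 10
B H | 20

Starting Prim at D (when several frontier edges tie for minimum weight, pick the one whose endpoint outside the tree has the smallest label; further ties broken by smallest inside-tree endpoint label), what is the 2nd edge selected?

B-F

Prim, starting at D.
Step 1: cheapest edge leaving the tree is B D (12); add B.
Step 2: cheapest edge leaving the tree is B F (9); add F.
Step 3: cheapest edge leaving the tree is E F (5); add E.
Step 4: cheapest edge leaving the tree is F G (7); add G.
Step 5: cheapest edge leaving the tree is A G (1); add A.
Step 6: cheapest edge leaving the tree is C E (10); add C.
Step 7: cheapest edge leaving the tree is A H (18); add H.
The 2nd edge added is B F.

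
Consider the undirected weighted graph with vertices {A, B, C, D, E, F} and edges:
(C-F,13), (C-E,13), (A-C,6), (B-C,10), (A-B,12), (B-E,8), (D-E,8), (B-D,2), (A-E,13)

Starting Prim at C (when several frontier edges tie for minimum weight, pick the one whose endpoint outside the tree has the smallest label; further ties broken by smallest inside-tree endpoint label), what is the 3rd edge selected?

B-D

Prim, starting at C.
Step 1: cheapest edge leaving the tree is A-C (6); add A.
Step 2: cheapest edge leaving the tree is B-C (10); add B.
Step 3: cheapest edge leaving the tree is B-D (2); add D.
Step 4: cheapest edge leaving the tree is B-E (8); add E.
Step 5: cheapest edge leaving the tree is C-F (13); add F.
The 3rd edge added is B-D.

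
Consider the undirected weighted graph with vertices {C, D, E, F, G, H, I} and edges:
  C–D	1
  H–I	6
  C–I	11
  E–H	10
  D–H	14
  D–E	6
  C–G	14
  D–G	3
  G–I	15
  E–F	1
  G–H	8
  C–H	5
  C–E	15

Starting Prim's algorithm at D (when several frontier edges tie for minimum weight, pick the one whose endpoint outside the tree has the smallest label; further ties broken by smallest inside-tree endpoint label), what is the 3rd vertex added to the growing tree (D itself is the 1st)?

G

Prim's algorithm from D:
Step 1: cheapest edge leaving the tree is C–D (1); add C.
Step 2: cheapest edge leaving the tree is D–G (3); add G.
Step 3: cheapest edge leaving the tree is C–H (5); add H.
Step 4: cheapest edge leaving the tree is D–E (6); add E.
Step 5: cheapest edge leaving the tree is E–F (1); add F.
Step 6: cheapest edge leaving the tree is H–I (6); add I.
Vertex order: D, C, G, H, E, F, I. The 3rd vertex is G.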